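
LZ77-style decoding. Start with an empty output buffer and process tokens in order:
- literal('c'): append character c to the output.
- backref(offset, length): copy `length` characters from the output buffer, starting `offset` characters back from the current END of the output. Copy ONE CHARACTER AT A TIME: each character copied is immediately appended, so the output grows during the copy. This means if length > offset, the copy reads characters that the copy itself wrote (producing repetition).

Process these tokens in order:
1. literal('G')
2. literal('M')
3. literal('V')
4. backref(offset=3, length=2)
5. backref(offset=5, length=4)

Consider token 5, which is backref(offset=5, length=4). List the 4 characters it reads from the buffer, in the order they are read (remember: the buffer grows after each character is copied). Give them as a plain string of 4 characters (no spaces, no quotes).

Token 1: literal('G'). Output: "G"
Token 2: literal('M'). Output: "GM"
Token 3: literal('V'). Output: "GMV"
Token 4: backref(off=3, len=2). Copied 'GM' from pos 0. Output: "GMVGM"
Token 5: backref(off=5, len=4). Buffer before: "GMVGM" (len 5)
  byte 1: read out[0]='G', append. Buffer now: "GMVGMG"
  byte 2: read out[1]='M', append. Buffer now: "GMVGMGM"
  byte 3: read out[2]='V', append. Buffer now: "GMVGMGMV"
  byte 4: read out[3]='G', append. Buffer now: "GMVGMGMVG"

Answer: GMVG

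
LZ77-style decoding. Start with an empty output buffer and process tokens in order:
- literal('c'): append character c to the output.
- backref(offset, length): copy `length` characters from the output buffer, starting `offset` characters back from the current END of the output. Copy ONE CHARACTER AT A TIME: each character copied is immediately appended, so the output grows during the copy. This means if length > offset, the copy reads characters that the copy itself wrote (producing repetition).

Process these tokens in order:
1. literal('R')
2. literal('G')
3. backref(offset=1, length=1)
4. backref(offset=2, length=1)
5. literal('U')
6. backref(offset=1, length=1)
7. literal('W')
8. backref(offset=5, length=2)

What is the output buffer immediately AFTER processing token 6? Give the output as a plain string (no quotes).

Token 1: literal('R'). Output: "R"
Token 2: literal('G'). Output: "RG"
Token 3: backref(off=1, len=1). Copied 'G' from pos 1. Output: "RGG"
Token 4: backref(off=2, len=1). Copied 'G' from pos 1. Output: "RGGG"
Token 5: literal('U'). Output: "RGGGU"
Token 6: backref(off=1, len=1). Copied 'U' from pos 4. Output: "RGGGUU"

Answer: RGGGUU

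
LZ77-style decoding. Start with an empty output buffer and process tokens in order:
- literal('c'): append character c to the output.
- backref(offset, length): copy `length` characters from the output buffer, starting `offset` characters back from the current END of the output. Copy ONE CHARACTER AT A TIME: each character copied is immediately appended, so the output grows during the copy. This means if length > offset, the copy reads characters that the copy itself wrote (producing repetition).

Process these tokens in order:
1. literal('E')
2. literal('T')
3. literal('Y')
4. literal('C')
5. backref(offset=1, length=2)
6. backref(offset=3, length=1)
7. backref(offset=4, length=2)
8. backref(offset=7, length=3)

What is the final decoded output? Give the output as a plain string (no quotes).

Answer: ETYCCCCCCYCC

Derivation:
Token 1: literal('E'). Output: "E"
Token 2: literal('T'). Output: "ET"
Token 3: literal('Y'). Output: "ETY"
Token 4: literal('C'). Output: "ETYC"
Token 5: backref(off=1, len=2) (overlapping!). Copied 'CC' from pos 3. Output: "ETYCCC"
Token 6: backref(off=3, len=1). Copied 'C' from pos 3. Output: "ETYCCCC"
Token 7: backref(off=4, len=2). Copied 'CC' from pos 3. Output: "ETYCCCCCC"
Token 8: backref(off=7, len=3). Copied 'YCC' from pos 2. Output: "ETYCCCCCCYCC"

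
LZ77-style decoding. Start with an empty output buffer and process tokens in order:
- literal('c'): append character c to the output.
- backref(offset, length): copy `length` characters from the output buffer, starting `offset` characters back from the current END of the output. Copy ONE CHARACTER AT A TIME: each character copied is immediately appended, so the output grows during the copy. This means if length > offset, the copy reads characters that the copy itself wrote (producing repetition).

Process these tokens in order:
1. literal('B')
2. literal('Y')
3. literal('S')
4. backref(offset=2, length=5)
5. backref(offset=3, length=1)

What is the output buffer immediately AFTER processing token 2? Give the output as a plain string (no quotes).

Token 1: literal('B'). Output: "B"
Token 2: literal('Y'). Output: "BY"

Answer: BY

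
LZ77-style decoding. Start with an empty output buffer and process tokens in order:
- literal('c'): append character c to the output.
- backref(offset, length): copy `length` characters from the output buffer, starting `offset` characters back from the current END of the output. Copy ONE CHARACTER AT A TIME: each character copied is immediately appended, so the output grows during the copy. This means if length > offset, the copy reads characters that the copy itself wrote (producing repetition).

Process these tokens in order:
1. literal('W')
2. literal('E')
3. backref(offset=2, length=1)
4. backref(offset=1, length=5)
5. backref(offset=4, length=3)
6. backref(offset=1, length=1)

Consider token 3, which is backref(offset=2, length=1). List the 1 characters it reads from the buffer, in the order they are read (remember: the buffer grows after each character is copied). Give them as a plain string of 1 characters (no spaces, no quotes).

Answer: W

Derivation:
Token 1: literal('W'). Output: "W"
Token 2: literal('E'). Output: "WE"
Token 3: backref(off=2, len=1). Buffer before: "WE" (len 2)
  byte 1: read out[0]='W', append. Buffer now: "WEW"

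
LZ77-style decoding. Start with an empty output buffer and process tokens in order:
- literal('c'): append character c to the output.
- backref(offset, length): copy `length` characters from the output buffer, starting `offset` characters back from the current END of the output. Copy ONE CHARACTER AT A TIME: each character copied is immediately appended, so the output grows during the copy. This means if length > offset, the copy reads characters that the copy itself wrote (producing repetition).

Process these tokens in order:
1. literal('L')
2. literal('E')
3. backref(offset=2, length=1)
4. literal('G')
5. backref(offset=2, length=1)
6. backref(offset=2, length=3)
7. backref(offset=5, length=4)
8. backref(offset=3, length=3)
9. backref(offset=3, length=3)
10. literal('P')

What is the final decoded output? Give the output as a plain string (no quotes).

Answer: LELGLGLGGLGLLGLLGLP

Derivation:
Token 1: literal('L'). Output: "L"
Token 2: literal('E'). Output: "LE"
Token 3: backref(off=2, len=1). Copied 'L' from pos 0. Output: "LEL"
Token 4: literal('G'). Output: "LELG"
Token 5: backref(off=2, len=1). Copied 'L' from pos 2. Output: "LELGL"
Token 6: backref(off=2, len=3) (overlapping!). Copied 'GLG' from pos 3. Output: "LELGLGLG"
Token 7: backref(off=5, len=4). Copied 'GLGL' from pos 3. Output: "LELGLGLGGLGL"
Token 8: backref(off=3, len=3). Copied 'LGL' from pos 9. Output: "LELGLGLGGLGLLGL"
Token 9: backref(off=3, len=3). Copied 'LGL' from pos 12. Output: "LELGLGLGGLGLLGLLGL"
Token 10: literal('P'). Output: "LELGLGLGGLGLLGLLGLP"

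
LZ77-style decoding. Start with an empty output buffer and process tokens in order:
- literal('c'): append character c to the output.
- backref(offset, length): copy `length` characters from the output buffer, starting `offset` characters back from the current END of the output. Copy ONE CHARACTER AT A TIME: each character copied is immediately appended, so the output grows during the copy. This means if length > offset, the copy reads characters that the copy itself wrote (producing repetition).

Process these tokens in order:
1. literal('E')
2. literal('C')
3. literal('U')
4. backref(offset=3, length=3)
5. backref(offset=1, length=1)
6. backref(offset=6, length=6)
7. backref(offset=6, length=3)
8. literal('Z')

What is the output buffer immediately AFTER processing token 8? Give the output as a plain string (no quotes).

Token 1: literal('E'). Output: "E"
Token 2: literal('C'). Output: "EC"
Token 3: literal('U'). Output: "ECU"
Token 4: backref(off=3, len=3). Copied 'ECU' from pos 0. Output: "ECUECU"
Token 5: backref(off=1, len=1). Copied 'U' from pos 5. Output: "ECUECUU"
Token 6: backref(off=6, len=6). Copied 'CUECUU' from pos 1. Output: "ECUECUUCUECUU"
Token 7: backref(off=6, len=3). Copied 'CUE' from pos 7. Output: "ECUECUUCUECUUCUE"
Token 8: literal('Z'). Output: "ECUECUUCUECUUCUEZ"

Answer: ECUECUUCUECUUCUEZ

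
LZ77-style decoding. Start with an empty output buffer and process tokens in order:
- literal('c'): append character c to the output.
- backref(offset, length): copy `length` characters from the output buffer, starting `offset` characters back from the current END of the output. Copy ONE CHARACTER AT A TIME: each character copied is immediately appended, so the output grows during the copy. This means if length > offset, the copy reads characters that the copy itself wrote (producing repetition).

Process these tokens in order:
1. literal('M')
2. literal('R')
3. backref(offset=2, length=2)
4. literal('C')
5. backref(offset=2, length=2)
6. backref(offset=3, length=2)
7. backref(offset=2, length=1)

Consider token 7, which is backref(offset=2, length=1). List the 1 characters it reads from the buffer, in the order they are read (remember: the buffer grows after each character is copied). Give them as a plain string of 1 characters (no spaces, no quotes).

Token 1: literal('M'). Output: "M"
Token 2: literal('R'). Output: "MR"
Token 3: backref(off=2, len=2). Copied 'MR' from pos 0. Output: "MRMR"
Token 4: literal('C'). Output: "MRMRC"
Token 5: backref(off=2, len=2). Copied 'RC' from pos 3. Output: "MRMRCRC"
Token 6: backref(off=3, len=2). Copied 'CR' from pos 4. Output: "MRMRCRCCR"
Token 7: backref(off=2, len=1). Buffer before: "MRMRCRCCR" (len 9)
  byte 1: read out[7]='C', append. Buffer now: "MRMRCRCCRC"

Answer: C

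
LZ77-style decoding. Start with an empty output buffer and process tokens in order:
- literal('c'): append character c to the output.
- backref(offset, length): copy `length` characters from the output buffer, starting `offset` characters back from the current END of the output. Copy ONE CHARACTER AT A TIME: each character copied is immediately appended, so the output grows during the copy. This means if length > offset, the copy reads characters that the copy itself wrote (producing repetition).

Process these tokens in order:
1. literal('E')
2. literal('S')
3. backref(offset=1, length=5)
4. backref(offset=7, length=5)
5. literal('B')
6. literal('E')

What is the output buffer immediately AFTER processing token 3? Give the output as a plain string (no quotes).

Token 1: literal('E'). Output: "E"
Token 2: literal('S'). Output: "ES"
Token 3: backref(off=1, len=5) (overlapping!). Copied 'SSSSS' from pos 1. Output: "ESSSSSS"

Answer: ESSSSSS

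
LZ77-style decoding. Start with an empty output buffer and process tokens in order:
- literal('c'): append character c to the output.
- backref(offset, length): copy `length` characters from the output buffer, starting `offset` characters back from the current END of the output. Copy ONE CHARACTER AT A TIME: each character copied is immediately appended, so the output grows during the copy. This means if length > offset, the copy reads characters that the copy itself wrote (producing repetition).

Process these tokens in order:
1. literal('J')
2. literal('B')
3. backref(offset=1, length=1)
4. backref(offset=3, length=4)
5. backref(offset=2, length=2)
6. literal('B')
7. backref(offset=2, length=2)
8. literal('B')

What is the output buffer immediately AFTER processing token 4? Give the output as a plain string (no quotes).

Answer: JBBJBBJ

Derivation:
Token 1: literal('J'). Output: "J"
Token 2: literal('B'). Output: "JB"
Token 3: backref(off=1, len=1). Copied 'B' from pos 1. Output: "JBB"
Token 4: backref(off=3, len=4) (overlapping!). Copied 'JBBJ' from pos 0. Output: "JBBJBBJ"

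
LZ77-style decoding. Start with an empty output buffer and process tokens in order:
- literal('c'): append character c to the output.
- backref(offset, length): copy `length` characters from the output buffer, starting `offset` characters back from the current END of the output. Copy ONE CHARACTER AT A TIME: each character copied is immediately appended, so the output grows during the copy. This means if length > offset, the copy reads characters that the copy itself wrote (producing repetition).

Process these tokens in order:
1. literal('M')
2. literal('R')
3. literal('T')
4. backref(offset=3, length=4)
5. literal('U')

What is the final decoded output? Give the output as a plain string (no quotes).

Answer: MRTMRTMU

Derivation:
Token 1: literal('M'). Output: "M"
Token 2: literal('R'). Output: "MR"
Token 3: literal('T'). Output: "MRT"
Token 4: backref(off=3, len=4) (overlapping!). Copied 'MRTM' from pos 0. Output: "MRTMRTM"
Token 5: literal('U'). Output: "MRTMRTMU"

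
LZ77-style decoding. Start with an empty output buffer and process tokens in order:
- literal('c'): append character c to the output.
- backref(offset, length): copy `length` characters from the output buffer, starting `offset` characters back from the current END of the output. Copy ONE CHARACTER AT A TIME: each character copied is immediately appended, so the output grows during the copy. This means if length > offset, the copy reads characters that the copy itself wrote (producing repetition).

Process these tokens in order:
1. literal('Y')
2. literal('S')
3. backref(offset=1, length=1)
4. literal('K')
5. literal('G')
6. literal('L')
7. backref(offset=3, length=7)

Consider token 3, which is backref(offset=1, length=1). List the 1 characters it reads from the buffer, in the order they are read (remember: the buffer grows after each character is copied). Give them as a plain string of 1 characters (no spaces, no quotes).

Token 1: literal('Y'). Output: "Y"
Token 2: literal('S'). Output: "YS"
Token 3: backref(off=1, len=1). Buffer before: "YS" (len 2)
  byte 1: read out[1]='S', append. Buffer now: "YSS"

Answer: S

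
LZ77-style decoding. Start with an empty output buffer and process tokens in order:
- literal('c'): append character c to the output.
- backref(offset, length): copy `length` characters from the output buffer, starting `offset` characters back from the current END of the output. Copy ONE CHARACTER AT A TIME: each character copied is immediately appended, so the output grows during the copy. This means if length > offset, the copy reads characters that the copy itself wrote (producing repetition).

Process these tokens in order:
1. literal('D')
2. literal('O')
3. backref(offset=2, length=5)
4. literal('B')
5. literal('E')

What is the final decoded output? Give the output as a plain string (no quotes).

Answer: DODODODBE

Derivation:
Token 1: literal('D'). Output: "D"
Token 2: literal('O'). Output: "DO"
Token 3: backref(off=2, len=5) (overlapping!). Copied 'DODOD' from pos 0. Output: "DODODOD"
Token 4: literal('B'). Output: "DODODODB"
Token 5: literal('E'). Output: "DODODODBE"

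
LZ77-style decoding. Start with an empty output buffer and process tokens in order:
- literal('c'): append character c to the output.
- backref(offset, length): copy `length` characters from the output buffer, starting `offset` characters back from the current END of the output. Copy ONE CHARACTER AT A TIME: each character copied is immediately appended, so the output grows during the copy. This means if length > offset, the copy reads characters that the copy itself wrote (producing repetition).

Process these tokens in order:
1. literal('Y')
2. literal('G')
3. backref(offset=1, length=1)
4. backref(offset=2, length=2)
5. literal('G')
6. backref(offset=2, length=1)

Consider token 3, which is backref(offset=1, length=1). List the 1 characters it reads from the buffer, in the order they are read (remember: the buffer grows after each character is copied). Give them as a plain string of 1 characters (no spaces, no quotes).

Answer: G

Derivation:
Token 1: literal('Y'). Output: "Y"
Token 2: literal('G'). Output: "YG"
Token 3: backref(off=1, len=1). Buffer before: "YG" (len 2)
  byte 1: read out[1]='G', append. Buffer now: "YGG"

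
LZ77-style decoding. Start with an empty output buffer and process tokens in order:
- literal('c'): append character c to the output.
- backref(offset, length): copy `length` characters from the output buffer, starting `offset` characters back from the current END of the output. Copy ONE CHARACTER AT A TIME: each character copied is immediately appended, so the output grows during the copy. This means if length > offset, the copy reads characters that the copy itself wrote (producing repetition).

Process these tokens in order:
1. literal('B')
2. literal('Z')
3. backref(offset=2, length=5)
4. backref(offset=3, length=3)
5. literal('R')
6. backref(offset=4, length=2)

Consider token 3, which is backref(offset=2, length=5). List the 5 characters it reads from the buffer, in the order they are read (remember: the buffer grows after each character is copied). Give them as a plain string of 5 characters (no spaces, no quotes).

Answer: BZBZB

Derivation:
Token 1: literal('B'). Output: "B"
Token 2: literal('Z'). Output: "BZ"
Token 3: backref(off=2, len=5). Buffer before: "BZ" (len 2)
  byte 1: read out[0]='B', append. Buffer now: "BZB"
  byte 2: read out[1]='Z', append. Buffer now: "BZBZ"
  byte 3: read out[2]='B', append. Buffer now: "BZBZB"
  byte 4: read out[3]='Z', append. Buffer now: "BZBZBZ"
  byte 5: read out[4]='B', append. Buffer now: "BZBZBZB"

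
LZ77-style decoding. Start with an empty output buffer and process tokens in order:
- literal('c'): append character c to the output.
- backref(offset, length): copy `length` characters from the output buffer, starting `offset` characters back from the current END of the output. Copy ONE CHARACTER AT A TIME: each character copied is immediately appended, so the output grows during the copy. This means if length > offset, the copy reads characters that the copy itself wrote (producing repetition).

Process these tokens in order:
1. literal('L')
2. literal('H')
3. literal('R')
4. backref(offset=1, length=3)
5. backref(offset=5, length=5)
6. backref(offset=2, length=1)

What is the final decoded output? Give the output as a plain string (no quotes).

Answer: LHRRRRHRRRRR

Derivation:
Token 1: literal('L'). Output: "L"
Token 2: literal('H'). Output: "LH"
Token 3: literal('R'). Output: "LHR"
Token 4: backref(off=1, len=3) (overlapping!). Copied 'RRR' from pos 2. Output: "LHRRRR"
Token 5: backref(off=5, len=5). Copied 'HRRRR' from pos 1. Output: "LHRRRRHRRRR"
Token 6: backref(off=2, len=1). Copied 'R' from pos 9. Output: "LHRRRRHRRRRR"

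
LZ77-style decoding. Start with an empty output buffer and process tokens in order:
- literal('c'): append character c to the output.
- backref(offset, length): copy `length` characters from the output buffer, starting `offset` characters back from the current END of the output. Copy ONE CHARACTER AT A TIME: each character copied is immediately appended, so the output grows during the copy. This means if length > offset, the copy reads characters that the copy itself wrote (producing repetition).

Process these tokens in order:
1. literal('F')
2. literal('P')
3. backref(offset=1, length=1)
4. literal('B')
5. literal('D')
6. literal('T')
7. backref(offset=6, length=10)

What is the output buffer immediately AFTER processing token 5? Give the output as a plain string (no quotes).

Token 1: literal('F'). Output: "F"
Token 2: literal('P'). Output: "FP"
Token 3: backref(off=1, len=1). Copied 'P' from pos 1. Output: "FPP"
Token 4: literal('B'). Output: "FPPB"
Token 5: literal('D'). Output: "FPPBD"

Answer: FPPBD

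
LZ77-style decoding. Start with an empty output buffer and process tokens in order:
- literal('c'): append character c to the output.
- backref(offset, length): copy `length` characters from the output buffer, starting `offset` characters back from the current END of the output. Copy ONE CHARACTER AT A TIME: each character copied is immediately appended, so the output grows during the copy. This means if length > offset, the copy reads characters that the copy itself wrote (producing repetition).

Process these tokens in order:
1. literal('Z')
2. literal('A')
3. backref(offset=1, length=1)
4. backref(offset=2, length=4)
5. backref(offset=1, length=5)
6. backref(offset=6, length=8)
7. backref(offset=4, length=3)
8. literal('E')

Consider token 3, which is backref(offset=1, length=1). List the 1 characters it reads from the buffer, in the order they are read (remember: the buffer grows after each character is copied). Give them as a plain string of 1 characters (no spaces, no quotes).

Token 1: literal('Z'). Output: "Z"
Token 2: literal('A'). Output: "ZA"
Token 3: backref(off=1, len=1). Buffer before: "ZA" (len 2)
  byte 1: read out[1]='A', append. Buffer now: "ZAA"

Answer: A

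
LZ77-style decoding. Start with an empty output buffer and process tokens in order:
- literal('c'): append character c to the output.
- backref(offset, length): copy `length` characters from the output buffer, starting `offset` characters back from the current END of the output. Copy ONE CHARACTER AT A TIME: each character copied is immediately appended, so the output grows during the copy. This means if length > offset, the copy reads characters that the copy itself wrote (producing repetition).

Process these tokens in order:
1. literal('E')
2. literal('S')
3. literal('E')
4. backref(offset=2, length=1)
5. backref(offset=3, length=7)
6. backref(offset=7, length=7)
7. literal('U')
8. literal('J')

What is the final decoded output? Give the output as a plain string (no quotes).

Answer: ESESSESSESSSESSESSUJ

Derivation:
Token 1: literal('E'). Output: "E"
Token 2: literal('S'). Output: "ES"
Token 3: literal('E'). Output: "ESE"
Token 4: backref(off=2, len=1). Copied 'S' from pos 1. Output: "ESES"
Token 5: backref(off=3, len=7) (overlapping!). Copied 'SESSESS' from pos 1. Output: "ESESSESSESS"
Token 6: backref(off=7, len=7). Copied 'SESSESS' from pos 4. Output: "ESESSESSESSSESSESS"
Token 7: literal('U'). Output: "ESESSESSESSSESSESSU"
Token 8: literal('J'). Output: "ESESSESSESSSESSESSUJ"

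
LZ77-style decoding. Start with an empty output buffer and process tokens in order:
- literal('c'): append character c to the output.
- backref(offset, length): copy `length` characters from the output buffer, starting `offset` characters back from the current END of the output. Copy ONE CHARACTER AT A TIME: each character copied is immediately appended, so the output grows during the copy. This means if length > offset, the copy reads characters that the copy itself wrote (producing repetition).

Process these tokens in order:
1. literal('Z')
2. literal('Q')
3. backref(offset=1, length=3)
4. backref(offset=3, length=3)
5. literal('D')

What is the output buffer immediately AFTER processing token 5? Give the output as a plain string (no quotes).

Token 1: literal('Z'). Output: "Z"
Token 2: literal('Q'). Output: "ZQ"
Token 3: backref(off=1, len=3) (overlapping!). Copied 'QQQ' from pos 1. Output: "ZQQQQ"
Token 4: backref(off=3, len=3). Copied 'QQQ' from pos 2. Output: "ZQQQQQQQ"
Token 5: literal('D'). Output: "ZQQQQQQQD"

Answer: ZQQQQQQQD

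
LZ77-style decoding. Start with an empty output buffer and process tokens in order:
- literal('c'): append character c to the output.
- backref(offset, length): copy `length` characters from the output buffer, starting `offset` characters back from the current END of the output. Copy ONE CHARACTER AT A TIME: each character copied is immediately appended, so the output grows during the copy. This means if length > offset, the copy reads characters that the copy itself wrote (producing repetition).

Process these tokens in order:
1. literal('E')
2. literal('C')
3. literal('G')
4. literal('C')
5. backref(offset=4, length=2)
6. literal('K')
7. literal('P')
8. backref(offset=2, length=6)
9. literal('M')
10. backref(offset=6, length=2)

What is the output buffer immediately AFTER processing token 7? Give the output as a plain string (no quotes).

Token 1: literal('E'). Output: "E"
Token 2: literal('C'). Output: "EC"
Token 3: literal('G'). Output: "ECG"
Token 4: literal('C'). Output: "ECGC"
Token 5: backref(off=4, len=2). Copied 'EC' from pos 0. Output: "ECGCEC"
Token 6: literal('K'). Output: "ECGCECK"
Token 7: literal('P'). Output: "ECGCECKP"

Answer: ECGCECKP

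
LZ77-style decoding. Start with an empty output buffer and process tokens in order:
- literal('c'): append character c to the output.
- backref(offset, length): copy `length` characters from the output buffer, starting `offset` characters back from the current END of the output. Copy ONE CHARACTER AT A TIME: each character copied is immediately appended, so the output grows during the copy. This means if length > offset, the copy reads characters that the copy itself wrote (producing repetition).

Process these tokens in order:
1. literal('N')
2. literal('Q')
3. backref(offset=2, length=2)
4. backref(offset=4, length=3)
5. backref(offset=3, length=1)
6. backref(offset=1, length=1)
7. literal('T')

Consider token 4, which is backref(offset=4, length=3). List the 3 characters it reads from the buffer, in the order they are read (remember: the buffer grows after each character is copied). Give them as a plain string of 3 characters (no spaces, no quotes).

Token 1: literal('N'). Output: "N"
Token 2: literal('Q'). Output: "NQ"
Token 3: backref(off=2, len=2). Copied 'NQ' from pos 0. Output: "NQNQ"
Token 4: backref(off=4, len=3). Buffer before: "NQNQ" (len 4)
  byte 1: read out[0]='N', append. Buffer now: "NQNQN"
  byte 2: read out[1]='Q', append. Buffer now: "NQNQNQ"
  byte 3: read out[2]='N', append. Buffer now: "NQNQNQN"

Answer: NQN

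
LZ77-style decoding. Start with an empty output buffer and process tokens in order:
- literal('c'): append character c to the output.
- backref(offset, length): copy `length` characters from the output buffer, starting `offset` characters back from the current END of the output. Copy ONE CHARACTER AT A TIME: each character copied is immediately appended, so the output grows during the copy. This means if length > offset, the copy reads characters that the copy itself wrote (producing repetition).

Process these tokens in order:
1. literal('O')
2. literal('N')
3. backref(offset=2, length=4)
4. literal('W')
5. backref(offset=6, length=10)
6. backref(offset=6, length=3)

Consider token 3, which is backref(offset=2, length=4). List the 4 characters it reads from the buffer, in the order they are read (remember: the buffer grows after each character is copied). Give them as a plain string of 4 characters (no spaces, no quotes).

Answer: ONON

Derivation:
Token 1: literal('O'). Output: "O"
Token 2: literal('N'). Output: "ON"
Token 3: backref(off=2, len=4). Buffer before: "ON" (len 2)
  byte 1: read out[0]='O', append. Buffer now: "ONO"
  byte 2: read out[1]='N', append. Buffer now: "ONON"
  byte 3: read out[2]='O', append. Buffer now: "ONONO"
  byte 4: read out[3]='N', append. Buffer now: "ONONON"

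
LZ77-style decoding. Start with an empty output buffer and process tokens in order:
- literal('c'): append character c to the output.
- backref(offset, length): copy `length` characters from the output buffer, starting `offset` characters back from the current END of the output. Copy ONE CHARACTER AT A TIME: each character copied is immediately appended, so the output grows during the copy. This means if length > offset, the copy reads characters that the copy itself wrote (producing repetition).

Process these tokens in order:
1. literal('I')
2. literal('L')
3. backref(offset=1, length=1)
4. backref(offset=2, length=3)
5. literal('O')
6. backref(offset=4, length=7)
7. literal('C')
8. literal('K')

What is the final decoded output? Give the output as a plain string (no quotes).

Token 1: literal('I'). Output: "I"
Token 2: literal('L'). Output: "IL"
Token 3: backref(off=1, len=1). Copied 'L' from pos 1. Output: "ILL"
Token 4: backref(off=2, len=3) (overlapping!). Copied 'LLL' from pos 1. Output: "ILLLLL"
Token 5: literal('O'). Output: "ILLLLLO"
Token 6: backref(off=4, len=7) (overlapping!). Copied 'LLLOLLL' from pos 3. Output: "ILLLLLOLLLOLLL"
Token 7: literal('C'). Output: "ILLLLLOLLLOLLLC"
Token 8: literal('K'). Output: "ILLLLLOLLLOLLLCK"

Answer: ILLLLLOLLLOLLLCK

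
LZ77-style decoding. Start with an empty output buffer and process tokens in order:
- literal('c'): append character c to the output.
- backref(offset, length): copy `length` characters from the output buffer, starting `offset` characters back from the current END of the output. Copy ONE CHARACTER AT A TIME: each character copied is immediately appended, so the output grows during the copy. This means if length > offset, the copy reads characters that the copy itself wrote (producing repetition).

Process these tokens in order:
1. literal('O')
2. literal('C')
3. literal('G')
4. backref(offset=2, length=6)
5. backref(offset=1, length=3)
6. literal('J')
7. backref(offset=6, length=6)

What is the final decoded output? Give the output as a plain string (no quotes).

Token 1: literal('O'). Output: "O"
Token 2: literal('C'). Output: "OC"
Token 3: literal('G'). Output: "OCG"
Token 4: backref(off=2, len=6) (overlapping!). Copied 'CGCGCG' from pos 1. Output: "OCGCGCGCG"
Token 5: backref(off=1, len=3) (overlapping!). Copied 'GGG' from pos 8. Output: "OCGCGCGCGGGG"
Token 6: literal('J'). Output: "OCGCGCGCGGGGJ"
Token 7: backref(off=6, len=6). Copied 'CGGGGJ' from pos 7. Output: "OCGCGCGCGGGGJCGGGGJ"

Answer: OCGCGCGCGGGGJCGGGGJ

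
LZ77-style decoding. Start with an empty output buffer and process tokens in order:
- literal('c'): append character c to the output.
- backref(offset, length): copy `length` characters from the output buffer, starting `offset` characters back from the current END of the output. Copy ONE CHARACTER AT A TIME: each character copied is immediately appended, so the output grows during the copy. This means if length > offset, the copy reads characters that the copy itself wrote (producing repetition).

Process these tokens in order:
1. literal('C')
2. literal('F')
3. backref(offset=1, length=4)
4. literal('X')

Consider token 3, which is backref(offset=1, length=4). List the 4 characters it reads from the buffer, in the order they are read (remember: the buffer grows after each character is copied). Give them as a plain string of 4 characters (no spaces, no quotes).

Token 1: literal('C'). Output: "C"
Token 2: literal('F'). Output: "CF"
Token 3: backref(off=1, len=4). Buffer before: "CF" (len 2)
  byte 1: read out[1]='F', append. Buffer now: "CFF"
  byte 2: read out[2]='F', append. Buffer now: "CFFF"
  byte 3: read out[3]='F', append. Buffer now: "CFFFF"
  byte 4: read out[4]='F', append. Buffer now: "CFFFFF"

Answer: FFFF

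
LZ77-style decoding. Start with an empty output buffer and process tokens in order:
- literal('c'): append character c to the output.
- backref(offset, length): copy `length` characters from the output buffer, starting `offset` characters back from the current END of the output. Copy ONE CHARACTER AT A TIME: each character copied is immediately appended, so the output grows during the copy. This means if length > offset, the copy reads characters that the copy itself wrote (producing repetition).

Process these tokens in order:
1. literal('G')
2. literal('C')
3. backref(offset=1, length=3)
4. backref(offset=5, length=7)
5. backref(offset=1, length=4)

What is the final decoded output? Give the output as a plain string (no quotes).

Answer: GCCCCGCCCCGCCCCC

Derivation:
Token 1: literal('G'). Output: "G"
Token 2: literal('C'). Output: "GC"
Token 3: backref(off=1, len=3) (overlapping!). Copied 'CCC' from pos 1. Output: "GCCCC"
Token 4: backref(off=5, len=7) (overlapping!). Copied 'GCCCCGC' from pos 0. Output: "GCCCCGCCCCGC"
Token 5: backref(off=1, len=4) (overlapping!). Copied 'CCCC' from pos 11. Output: "GCCCCGCCCCGCCCCC"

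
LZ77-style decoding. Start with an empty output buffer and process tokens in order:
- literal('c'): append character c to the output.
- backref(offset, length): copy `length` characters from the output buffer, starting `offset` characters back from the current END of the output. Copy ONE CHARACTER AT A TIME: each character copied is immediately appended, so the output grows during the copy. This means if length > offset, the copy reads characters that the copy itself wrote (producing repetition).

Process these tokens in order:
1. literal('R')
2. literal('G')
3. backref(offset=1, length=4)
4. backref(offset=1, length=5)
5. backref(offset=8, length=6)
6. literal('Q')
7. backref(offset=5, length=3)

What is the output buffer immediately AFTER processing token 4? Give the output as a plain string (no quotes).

Token 1: literal('R'). Output: "R"
Token 2: literal('G'). Output: "RG"
Token 3: backref(off=1, len=4) (overlapping!). Copied 'GGGG' from pos 1. Output: "RGGGGG"
Token 4: backref(off=1, len=5) (overlapping!). Copied 'GGGGG' from pos 5. Output: "RGGGGGGGGGG"

Answer: RGGGGGGGGGG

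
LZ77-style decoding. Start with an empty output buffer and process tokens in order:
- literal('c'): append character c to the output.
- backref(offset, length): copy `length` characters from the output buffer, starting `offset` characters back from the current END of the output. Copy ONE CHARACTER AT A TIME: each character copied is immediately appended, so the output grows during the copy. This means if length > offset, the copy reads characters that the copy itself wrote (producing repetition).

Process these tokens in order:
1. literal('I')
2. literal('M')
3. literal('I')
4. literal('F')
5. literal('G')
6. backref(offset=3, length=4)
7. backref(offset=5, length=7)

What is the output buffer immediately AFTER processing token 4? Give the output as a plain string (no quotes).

Answer: IMIF

Derivation:
Token 1: literal('I'). Output: "I"
Token 2: literal('M'). Output: "IM"
Token 3: literal('I'). Output: "IMI"
Token 4: literal('F'). Output: "IMIF"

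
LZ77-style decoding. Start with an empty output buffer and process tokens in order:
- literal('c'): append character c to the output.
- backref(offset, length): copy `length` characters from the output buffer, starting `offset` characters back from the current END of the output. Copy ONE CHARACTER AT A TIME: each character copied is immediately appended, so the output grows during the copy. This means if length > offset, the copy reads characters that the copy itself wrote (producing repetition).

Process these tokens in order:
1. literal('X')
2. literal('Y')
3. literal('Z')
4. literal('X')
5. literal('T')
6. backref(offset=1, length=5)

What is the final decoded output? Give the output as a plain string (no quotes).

Answer: XYZXTTTTTT

Derivation:
Token 1: literal('X'). Output: "X"
Token 2: literal('Y'). Output: "XY"
Token 3: literal('Z'). Output: "XYZ"
Token 4: literal('X'). Output: "XYZX"
Token 5: literal('T'). Output: "XYZXT"
Token 6: backref(off=1, len=5) (overlapping!). Copied 'TTTTT' from pos 4. Output: "XYZXTTTTTT"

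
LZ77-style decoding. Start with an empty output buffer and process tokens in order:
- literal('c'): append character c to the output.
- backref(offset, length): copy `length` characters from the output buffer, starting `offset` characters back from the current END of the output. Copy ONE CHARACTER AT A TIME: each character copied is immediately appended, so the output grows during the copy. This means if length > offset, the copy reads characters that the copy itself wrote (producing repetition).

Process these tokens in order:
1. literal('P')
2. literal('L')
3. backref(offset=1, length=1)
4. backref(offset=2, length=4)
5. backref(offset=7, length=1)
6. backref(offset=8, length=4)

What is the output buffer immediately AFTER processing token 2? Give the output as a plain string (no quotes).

Answer: PL

Derivation:
Token 1: literal('P'). Output: "P"
Token 2: literal('L'). Output: "PL"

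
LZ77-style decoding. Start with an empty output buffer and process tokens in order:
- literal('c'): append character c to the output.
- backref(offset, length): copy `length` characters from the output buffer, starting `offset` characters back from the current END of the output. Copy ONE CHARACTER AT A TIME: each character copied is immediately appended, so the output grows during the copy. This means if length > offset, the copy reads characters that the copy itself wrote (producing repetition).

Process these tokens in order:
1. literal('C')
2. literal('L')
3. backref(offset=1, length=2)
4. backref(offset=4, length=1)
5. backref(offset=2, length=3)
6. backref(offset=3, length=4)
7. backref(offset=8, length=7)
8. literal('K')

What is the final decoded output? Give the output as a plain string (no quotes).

Token 1: literal('C'). Output: "C"
Token 2: literal('L'). Output: "CL"
Token 3: backref(off=1, len=2) (overlapping!). Copied 'LL' from pos 1. Output: "CLLL"
Token 4: backref(off=4, len=1). Copied 'C' from pos 0. Output: "CLLLC"
Token 5: backref(off=2, len=3) (overlapping!). Copied 'LCL' from pos 3. Output: "CLLLCLCL"
Token 6: backref(off=3, len=4) (overlapping!). Copied 'LCLL' from pos 5. Output: "CLLLCLCLLCLL"
Token 7: backref(off=8, len=7). Copied 'CLCLLCL' from pos 4. Output: "CLLLCLCLLCLLCLCLLCL"
Token 8: literal('K'). Output: "CLLLCLCLLCLLCLCLLCLK"

Answer: CLLLCLCLLCLLCLCLLCLK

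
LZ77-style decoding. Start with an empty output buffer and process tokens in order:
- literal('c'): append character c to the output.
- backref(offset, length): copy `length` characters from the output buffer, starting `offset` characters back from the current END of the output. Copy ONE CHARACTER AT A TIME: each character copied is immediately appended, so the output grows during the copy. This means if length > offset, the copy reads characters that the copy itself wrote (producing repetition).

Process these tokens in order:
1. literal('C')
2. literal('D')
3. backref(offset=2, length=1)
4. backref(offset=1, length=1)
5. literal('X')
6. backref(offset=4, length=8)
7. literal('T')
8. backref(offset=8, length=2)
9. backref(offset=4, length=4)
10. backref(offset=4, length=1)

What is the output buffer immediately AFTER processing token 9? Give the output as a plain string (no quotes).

Token 1: literal('C'). Output: "C"
Token 2: literal('D'). Output: "CD"
Token 3: backref(off=2, len=1). Copied 'C' from pos 0. Output: "CDC"
Token 4: backref(off=1, len=1). Copied 'C' from pos 2. Output: "CDCC"
Token 5: literal('X'). Output: "CDCCX"
Token 6: backref(off=4, len=8) (overlapping!). Copied 'DCCXDCCX' from pos 1. Output: "CDCCXDCCXDCCX"
Token 7: literal('T'). Output: "CDCCXDCCXDCCXT"
Token 8: backref(off=8, len=2). Copied 'CC' from pos 6. Output: "CDCCXDCCXDCCXTCC"
Token 9: backref(off=4, len=4). Copied 'XTCC' from pos 12. Output: "CDCCXDCCXDCCXTCCXTCC"

Answer: CDCCXDCCXDCCXTCCXTCC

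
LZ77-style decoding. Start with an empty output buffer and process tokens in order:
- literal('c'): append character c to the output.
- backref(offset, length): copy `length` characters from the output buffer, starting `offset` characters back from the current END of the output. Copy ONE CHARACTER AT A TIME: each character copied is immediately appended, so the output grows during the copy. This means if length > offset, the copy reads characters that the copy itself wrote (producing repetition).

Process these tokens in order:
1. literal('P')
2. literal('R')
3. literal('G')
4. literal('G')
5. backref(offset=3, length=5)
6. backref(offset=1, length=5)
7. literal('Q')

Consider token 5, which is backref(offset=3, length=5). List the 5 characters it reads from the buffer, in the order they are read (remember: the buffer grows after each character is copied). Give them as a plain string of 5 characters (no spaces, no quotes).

Answer: RGGRG

Derivation:
Token 1: literal('P'). Output: "P"
Token 2: literal('R'). Output: "PR"
Token 3: literal('G'). Output: "PRG"
Token 4: literal('G'). Output: "PRGG"
Token 5: backref(off=3, len=5). Buffer before: "PRGG" (len 4)
  byte 1: read out[1]='R', append. Buffer now: "PRGGR"
  byte 2: read out[2]='G', append. Buffer now: "PRGGRG"
  byte 3: read out[3]='G', append. Buffer now: "PRGGRGG"
  byte 4: read out[4]='R', append. Buffer now: "PRGGRGGR"
  byte 5: read out[5]='G', append. Buffer now: "PRGGRGGRG"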